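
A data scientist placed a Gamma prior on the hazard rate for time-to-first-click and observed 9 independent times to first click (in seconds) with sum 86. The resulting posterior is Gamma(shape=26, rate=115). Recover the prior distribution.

Gamma–exponential conjugacy: posterior shape = α + n, posterior rate = β + Σtᵢ.
So α = 26 − 9 = 17 and β = 115 − 86 = 29.

Gamma(shape=17, rate=29)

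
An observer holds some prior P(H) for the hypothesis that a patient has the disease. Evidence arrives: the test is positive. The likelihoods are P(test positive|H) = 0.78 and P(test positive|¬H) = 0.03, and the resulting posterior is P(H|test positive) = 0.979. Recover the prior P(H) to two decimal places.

In odds form, posterior odds = prior odds × likelihood ratio, so prior odds = posterior odds ÷ LR.
Posterior odds = 0.979/(1−0.979) = 46.6190. LR = 0.78/0.03 = 26.0000.
Prior odds = 46.6190/26.0000 = 1.7930, so P(H) = 1.7930/(1+1.7930) ≈ 0.64.

P(H) = 0.64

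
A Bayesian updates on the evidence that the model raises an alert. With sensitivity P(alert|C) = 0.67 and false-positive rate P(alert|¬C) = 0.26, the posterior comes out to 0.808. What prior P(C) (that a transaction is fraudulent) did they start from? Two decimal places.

P(C) = 0.62

Bayes' rule in odds form gives O(C|E) = O(C)·[P(E|C)/P(E|¬C)], hence O(C) = O(C|E)/LR.
Posterior odds = 0.808/(1−0.808) = 4.2083. LR = 0.67/0.26 = 2.5769.
Prior odds = 4.2083/2.5769 = 1.6331, so P(C) = 1.6331/(1+1.6331) ≈ 0.62.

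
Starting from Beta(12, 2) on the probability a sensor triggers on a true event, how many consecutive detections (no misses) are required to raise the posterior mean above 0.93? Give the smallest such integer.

After k detections and 0 misses the posterior is Beta(12+k, 2), with mean (12+k)/(12+2+k).
Set (12+k)/(14+k) > 0.93 and solve: k > (0.93·14 − 12)/(1 − 0.93) = 14.571.
The smallest integer exceeding 14.571 is 15, and checking k=15: (27)/(29) = 0.9310 > 0.93.

k = 15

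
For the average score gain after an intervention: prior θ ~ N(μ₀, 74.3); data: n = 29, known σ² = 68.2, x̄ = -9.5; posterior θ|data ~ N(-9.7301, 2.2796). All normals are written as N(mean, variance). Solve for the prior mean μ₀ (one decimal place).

The posterior mean is a precision-weighted average: μ_n = (τ₀μ₀ + τ_data·x̄)/(τ₀+τ_data), with τ₀=1/σ₀² and τ_data=n/σ².
Here τ₀ = 1/74.3 = 0.013459 and τ_data = 29/68.2 = 0.425220, so τ_n = 0.438679.
Rearranging for μ₀: μ₀ = (μ_n·τ_n − τ_data·x̄)/τ₀ = (-9.7301·0.438679 − 0.425220·-9.5) / 0.013459 = -0.228801/0.013459 ≈ -17.0.

μ₀ = -17.0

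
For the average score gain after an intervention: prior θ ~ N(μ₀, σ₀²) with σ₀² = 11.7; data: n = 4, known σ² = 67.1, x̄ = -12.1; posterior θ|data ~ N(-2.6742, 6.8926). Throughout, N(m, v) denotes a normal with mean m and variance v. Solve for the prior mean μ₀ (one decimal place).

With known observation variance, the Normal–Normal posterior has precision τ_n = τ₀ + n/σ² and mean μ_n = (τ₀μ₀ + (n/σ²)x̄)/τ_n.
Here τ₀ = 1/11.7 = 0.085470 and τ_data = 4/67.1 = 0.059613, so τ_n = 0.145083.
Rearranging for μ₀: μ₀ = (μ_n·τ_n − τ_data·x̄)/τ₀ = (-2.6742·0.145083 − 0.059613·-12.1) / 0.085470 = 0.333336/0.085470 ≈ 3.9.

μ₀ = 3.9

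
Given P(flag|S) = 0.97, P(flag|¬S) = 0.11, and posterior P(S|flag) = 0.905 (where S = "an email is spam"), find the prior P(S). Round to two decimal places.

Bayes' rule in odds form gives O(S|E) = O(S)·[P(E|S)/P(E|¬S)], hence O(S) = O(S|E)/LR.
Posterior odds = 0.905/(1−0.905) = 9.5263. LR = 0.97/0.11 = 8.8182.
Prior odds = 9.5263/8.8182 = 1.0803, so P(S) = 1.0803/(1+1.0803) ≈ 0.52.

P(S) = 0.52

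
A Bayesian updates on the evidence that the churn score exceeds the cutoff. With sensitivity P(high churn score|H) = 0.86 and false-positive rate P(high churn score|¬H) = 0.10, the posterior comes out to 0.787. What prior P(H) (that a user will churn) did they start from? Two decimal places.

Bayes' rule in odds form gives O(H|E) = O(H)·[P(E|H)/P(E|¬H)], hence O(H) = O(H|E)/LR.
Posterior odds = 0.787/(1−0.787) = 3.6948. LR = 0.86/0.10 = 8.6000.
Prior odds = 3.6948/8.6000 = 0.4296, so P(H) = 0.4296/(1+0.4296) ≈ 0.30.

P(H) = 0.30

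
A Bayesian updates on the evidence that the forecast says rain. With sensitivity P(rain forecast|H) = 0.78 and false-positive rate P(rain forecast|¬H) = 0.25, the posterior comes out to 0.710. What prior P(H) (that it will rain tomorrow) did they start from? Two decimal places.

P(H) = 0.44

Bayes' rule in odds form gives O(H|E) = O(H)·[P(E|H)/P(E|¬H)], hence O(H) = O(H|E)/LR.
Posterior odds = 0.710/(1−0.710) = 2.4483. LR = 0.78/0.25 = 3.1200.
Prior odds = 2.4483/3.1200 = 0.7847, so P(H) = 0.7847/(1+0.7847) ≈ 0.44.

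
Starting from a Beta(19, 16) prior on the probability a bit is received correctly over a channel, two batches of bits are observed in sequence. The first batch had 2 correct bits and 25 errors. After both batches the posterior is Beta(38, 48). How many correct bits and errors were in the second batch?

17 correct bits and 7 errors

Because Beta–binomial updating is additive in the counts, the combined data contributed (α_post−α_prior, β_post−β_prior) successes and failures.
Total across both batches: 38−19=19 correct bits, 48−16=32 errors.
Subtract the first batch: 19−2=17 correct bits and 32−25=7 errors.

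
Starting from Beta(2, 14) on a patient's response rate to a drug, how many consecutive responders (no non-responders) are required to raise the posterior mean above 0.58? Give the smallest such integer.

k = 18

After k responders and 0 non-responders the posterior is Beta(2+k, 14), with mean (2+k)/(2+14+k).
Set (2+k)/(16+k) > 0.58 and solve: k > (0.58·16 − 2)/(1 − 0.58) = 17.333.
The smallest integer exceeding 17.333 is 18.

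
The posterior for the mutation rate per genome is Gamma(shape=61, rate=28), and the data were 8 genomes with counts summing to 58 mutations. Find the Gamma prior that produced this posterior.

A Gamma(α, β) prior (rate parametrization) on a Poisson rate with n observations summing to S gives posterior Gamma(α+S, β+n).
So α = 61 − 58 = 3 and β = 28 − 8 = 20.

Gamma(shape=3, rate=20)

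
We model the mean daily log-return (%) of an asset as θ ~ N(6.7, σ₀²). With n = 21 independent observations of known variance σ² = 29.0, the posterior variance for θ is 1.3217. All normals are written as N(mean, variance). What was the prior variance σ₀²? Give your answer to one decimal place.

For the Normal–Normal model with known σ², precisions add: τ_n = τ₀ + n/σ².
So 1/σ₀² = 1/1.3217 − 21/29.0 = 0.756601 − 0.724138 = 0.032463.
Hence σ₀² = 1/0.032463 ≈ 30.8.

σ₀² = 30.8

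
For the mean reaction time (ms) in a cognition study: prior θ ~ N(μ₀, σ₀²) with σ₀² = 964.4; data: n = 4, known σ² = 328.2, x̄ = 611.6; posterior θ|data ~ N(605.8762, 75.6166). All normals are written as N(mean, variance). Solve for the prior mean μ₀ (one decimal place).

μ₀ = 538.6

With known observation variance, the Normal–Normal posterior has precision τ_n = τ₀ + n/σ² and mean μ_n = (τ₀μ₀ + (n/σ²)x̄)/τ_n.
Here τ₀ = 1/964.4 = 0.001037 and τ_data = 4/328.2 = 0.012188, so τ_n = 0.013225.
Rearranging for μ₀: μ₀ = (μ_n·τ_n − τ_data·x̄)/τ₀ = (605.8762·0.013225 − 0.012188·611.6) / 0.001037 = 0.558532/0.001037 ≈ 538.6.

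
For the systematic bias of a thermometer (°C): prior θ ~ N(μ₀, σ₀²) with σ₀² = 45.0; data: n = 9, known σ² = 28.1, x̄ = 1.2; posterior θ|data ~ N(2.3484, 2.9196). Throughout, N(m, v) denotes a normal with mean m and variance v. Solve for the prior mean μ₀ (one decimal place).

μ₀ = 18.9

With known observation variance, the Normal–Normal posterior has precision τ_n = τ₀ + n/σ² and mean μ_n = (τ₀μ₀ + (n/σ²)x̄)/τ_n.
Here τ₀ = 1/45.0 = 0.022222 and τ_data = 9/28.1 = 0.320285, so τ_n = 0.342507.
Rearranging for μ₀: μ₀ = (μ_n·τ_n − τ_data·x̄)/τ₀ = (2.3484·0.342507 − 0.320285·1.2) / 0.022222 = 0.420001/0.022222 ≈ 18.9.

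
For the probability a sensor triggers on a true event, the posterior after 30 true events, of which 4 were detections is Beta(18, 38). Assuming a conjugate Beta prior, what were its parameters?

Under Beta–binomial conjugacy the posterior parameters are (α+s, β+f).
So α = 18 − 4 = 14 and β = 38 − 26 = 12.

Beta(14, 12)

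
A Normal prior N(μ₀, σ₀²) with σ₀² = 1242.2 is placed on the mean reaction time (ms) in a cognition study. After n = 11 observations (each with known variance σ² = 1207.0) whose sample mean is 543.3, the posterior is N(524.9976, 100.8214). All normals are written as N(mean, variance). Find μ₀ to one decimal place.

μ₀ = 317.8

With known observation variance, the Normal–Normal posterior has precision τ_n = τ₀ + n/σ² and mean μ_n = (τ₀μ₀ + (n/σ²)x̄)/τ_n.
Here τ₀ = 1/1242.2 = 0.000805 and τ_data = 11/1207.0 = 0.009114, so τ_n = 0.009919.
Rearranging for μ₀: μ₀ = (μ_n·τ_n − τ_data·x̄)/τ₀ = (524.9976·0.009919 − 0.009114·543.3) / 0.000805 = 0.255815/0.000805 ≈ 317.8.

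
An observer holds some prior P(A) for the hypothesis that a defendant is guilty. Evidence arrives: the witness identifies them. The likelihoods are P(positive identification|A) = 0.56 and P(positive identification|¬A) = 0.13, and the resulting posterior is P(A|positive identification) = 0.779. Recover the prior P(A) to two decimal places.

Bayes' rule in odds form gives O(A|E) = O(A)·[P(E|A)/P(E|¬A)], hence O(A) = O(A|E)/LR.
Posterior odds = 0.779/(1−0.779) = 3.5249. LR = 0.56/0.13 = 4.3077.
Prior odds = 3.5249/4.3077 = 0.8183, so P(A) = 0.8183/(1+0.8183) ≈ 0.45.

P(A) = 0.45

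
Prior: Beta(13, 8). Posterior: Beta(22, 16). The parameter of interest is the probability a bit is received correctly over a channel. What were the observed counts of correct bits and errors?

9 correct bits and 8 errors

Beta is conjugate to the binomial likelihood: posterior = Beta(a+s, b+f).
Match parameters: s=22−13=9, f=16−8=8.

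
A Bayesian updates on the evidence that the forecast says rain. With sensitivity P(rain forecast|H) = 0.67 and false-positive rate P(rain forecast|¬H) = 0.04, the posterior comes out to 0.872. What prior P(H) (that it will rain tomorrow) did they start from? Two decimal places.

P(H) = 0.29

In odds form, posterior odds = prior odds × likelihood ratio, so prior odds = posterior odds ÷ LR.
Posterior odds = 0.872/(1−0.872) = 6.8125. LR = 0.67/0.04 = 16.7500.
Prior odds = 6.8125/16.7500 = 0.4067, so P(H) = 0.4067/(1+0.4067) ≈ 0.29.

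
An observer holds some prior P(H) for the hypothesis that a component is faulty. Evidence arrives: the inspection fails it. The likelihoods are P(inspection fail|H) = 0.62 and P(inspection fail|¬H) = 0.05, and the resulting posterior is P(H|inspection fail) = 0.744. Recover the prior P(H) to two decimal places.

In odds form, posterior odds = prior odds × likelihood ratio, so prior odds = posterior odds ÷ LR.
Posterior odds = 0.744/(1−0.744) = 2.9062. LR = 0.62/0.05 = 12.4000.
Prior odds = 2.9062/12.4000 = 0.2344, so P(H) = 0.2344/(1+0.2344) ≈ 0.19.

P(H) = 0.19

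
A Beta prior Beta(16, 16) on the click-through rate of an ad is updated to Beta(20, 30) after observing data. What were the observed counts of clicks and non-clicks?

4 clicks and 14 non-clicks

A Beta(α, β) prior with s successes and f failures in binomial data gives a Beta(α+s, β+f) posterior.
So s = 20 − 16 = 4 and f = 30 − 16 = 14.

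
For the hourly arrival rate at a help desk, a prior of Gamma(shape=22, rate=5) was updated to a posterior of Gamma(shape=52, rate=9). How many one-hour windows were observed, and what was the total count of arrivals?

n = 4 one-hour windows with total 30 arrivals

A Gamma(α, β) prior (rate parametrization) on a Poisson rate with n observations summing to S gives posterior Gamma(α+S, β+n).
Matching: Σxᵢ = 52 − 22 = 30 and n = 9 − 5 = 4.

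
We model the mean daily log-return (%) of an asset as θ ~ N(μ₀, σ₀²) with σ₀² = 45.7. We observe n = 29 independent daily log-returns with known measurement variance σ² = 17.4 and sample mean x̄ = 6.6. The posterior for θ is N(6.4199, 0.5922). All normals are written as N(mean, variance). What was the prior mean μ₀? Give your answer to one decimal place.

μ₀ = -7.3

The posterior mean is a precision-weighted average: μ_n = (τ₀μ₀ + τ_data·x̄)/(τ₀+τ_data), with τ₀=1/σ₀² and τ_data=n/σ².
Here τ₀ = 1/45.7 = 0.021882 and τ_data = 29/17.4 = 1.666667, so τ_n = 1.688549.
Rearranging for μ₀: μ₀ = (μ_n·τ_n − τ_data·x̄)/τ₀ = (6.4199·1.688549 − 1.666667·6.6) / 0.021882 = -0.159686/0.021882 ≈ -7.3.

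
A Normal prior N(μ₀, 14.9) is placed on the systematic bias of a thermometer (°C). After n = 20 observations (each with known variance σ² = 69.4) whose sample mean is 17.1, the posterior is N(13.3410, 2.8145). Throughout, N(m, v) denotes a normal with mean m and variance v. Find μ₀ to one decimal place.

μ₀ = -2.8

With known observation variance, the Normal–Normal posterior has precision τ_n = τ₀ + n/σ² and mean μ_n = (τ₀μ₀ + (n/σ²)x̄)/τ_n.
Here τ₀ = 1/14.9 = 0.067114 and τ_data = 20/69.4 = 0.288184, so τ_n = 0.355298.
Rearranging for μ₀: μ₀ = (μ_n·τ_n − τ_data·x̄)/τ₀ = (13.3410·0.355298 − 0.288184·17.1) / 0.067114 = -0.187916/0.067114 ≈ -2.8.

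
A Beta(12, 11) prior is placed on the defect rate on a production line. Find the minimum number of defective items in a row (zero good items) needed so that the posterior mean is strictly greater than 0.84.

After k defective items and 0 good items the posterior is Beta(12+k, 11), with mean (12+k)/(12+11+k).
Set (12+k)/(23+k) > 0.84 and solve: k > (0.84·23 − 12)/(1 − 0.84) = 45.750.
The smallest integer exceeding 45.750 is 46, and checking k=46: (58)/(69) = 0.8406 > 0.84.

k = 46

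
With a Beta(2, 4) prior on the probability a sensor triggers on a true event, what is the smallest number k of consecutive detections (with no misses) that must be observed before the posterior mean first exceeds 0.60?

After k detections and 0 misses the posterior is Beta(2+k, 4), with mean (2+k)/(2+4+k).
Set (2+k)/(6+k) > 0.60 and solve: k > (0.60·6 − 2)/(1 − 0.60) = 4.000.
The smallest integer exceeding 4.000 is 5, and checking k=5: (7)/(11) = 0.6364 > 0.60.

k = 5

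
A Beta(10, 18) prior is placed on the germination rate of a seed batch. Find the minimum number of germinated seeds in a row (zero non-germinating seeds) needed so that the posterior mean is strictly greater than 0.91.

After k germinated seeds and 0 non-germinating seeds the posterior is Beta(10+k, 18), with mean (10+k)/(10+18+k).
Set (10+k)/(28+k) > 0.91 and solve: k > (0.91·28 − 10)/(1 − 0.91) = 172.000.
The smallest integer exceeding 172.000 is 173.

k = 173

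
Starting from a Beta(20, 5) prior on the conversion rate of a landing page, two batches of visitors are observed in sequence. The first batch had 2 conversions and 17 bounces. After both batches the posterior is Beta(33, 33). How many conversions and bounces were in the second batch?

11 conversions and 11 bounces

Sequential conjugate updates are equivalent to a single update on the pooled data, so total successes = posterior α − prior α and total failures = posterior β − prior β.
Total across both batches: 33−20=13 conversions, 33−5=28 bounces.
Subtract the first batch: 13−2=11 conversions and 28−17=11 bounces.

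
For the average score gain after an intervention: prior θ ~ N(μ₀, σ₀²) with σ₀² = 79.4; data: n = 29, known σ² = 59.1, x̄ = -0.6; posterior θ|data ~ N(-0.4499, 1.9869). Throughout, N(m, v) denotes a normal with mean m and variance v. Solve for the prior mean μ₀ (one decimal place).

With known observation variance, the Normal–Normal posterior has precision τ_n = τ₀ + n/σ² and mean μ_n = (τ₀μ₀ + (n/σ²)x̄)/τ_n.
Here τ₀ = 1/79.4 = 0.012594 and τ_data = 29/59.1 = 0.490694, so τ_n = 0.503288.
Rearranging for μ₀: μ₀ = (μ_n·τ_n − τ_data·x̄)/τ₀ = (-0.4499·0.503288 − 0.490694·-0.6) / 0.012594 = 0.067987/0.012594 ≈ 5.4.

μ₀ = 5.4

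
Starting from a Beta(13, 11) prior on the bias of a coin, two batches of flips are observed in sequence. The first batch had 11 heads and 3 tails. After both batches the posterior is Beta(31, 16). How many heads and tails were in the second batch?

Sequential conjugate updates are equivalent to a single update on the pooled data, so total successes = posterior α − prior α and total failures = posterior β − prior β.
Total across both batches: 31−13=18 heads, 16−11=5 tails.
Subtract the first batch: 18−11=7 heads and 5−3=2 tails.

7 heads and 2 tails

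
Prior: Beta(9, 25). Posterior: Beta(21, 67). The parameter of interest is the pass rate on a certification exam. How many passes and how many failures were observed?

Under Beta–binomial conjugacy the posterior parameters are (α+s, β+f).
So s = 21 − 9 = 12 and f = 67 − 25 = 42.

12 passes and 42 failures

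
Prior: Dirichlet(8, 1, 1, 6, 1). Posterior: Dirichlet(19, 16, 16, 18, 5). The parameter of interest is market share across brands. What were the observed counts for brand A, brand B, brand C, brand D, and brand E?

For a Dirichlet(α) prior with multinomial counts c, the posterior is Dirichlet(α + c) componentwise.
Counts are posterior − prior componentwise: 19−8=11, 16−1=15, 16−1=15, 18−6=12, 5−1=4.

counts (11, 15, 15, 12, 4)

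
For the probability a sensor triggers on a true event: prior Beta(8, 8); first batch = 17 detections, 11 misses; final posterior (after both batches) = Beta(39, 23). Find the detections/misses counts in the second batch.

14 detections and 4 misses

Because Beta–binomial updating is additive in the counts, the combined data contributed (α_post−α_prior, β_post−β_prior) successes and failures.
Total across both batches: 39−8=31 detections, 23−8=15 misses.
Subtract the first batch: 31−17=14 detections and 15−11=4 misses.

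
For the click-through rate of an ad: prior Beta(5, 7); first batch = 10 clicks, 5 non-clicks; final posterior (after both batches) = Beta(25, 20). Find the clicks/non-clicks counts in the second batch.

Because Beta–binomial updating is additive in the counts, the combined data contributed (α_post−α_prior, β_post−β_prior) successes and failures.
Total across both batches: 25−5=20 clicks, 20−7=13 non-clicks.
Subtract the first batch: 20−10=10 clicks and 13−5=8 non-clicks.

10 clicks and 8 non-clicks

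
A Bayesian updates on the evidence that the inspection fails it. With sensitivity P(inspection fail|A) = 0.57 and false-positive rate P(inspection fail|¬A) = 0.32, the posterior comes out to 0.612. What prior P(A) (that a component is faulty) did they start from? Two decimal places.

P(A) = 0.47

Bayes' rule in odds form gives O(A|E) = O(A)·[P(E|A)/P(E|¬A)], hence O(A) = O(A|E)/LR.
Posterior odds = 0.612/(1−0.612) = 1.5773. LR = 0.57/0.32 = 1.7812.
Prior odds = 1.5773/1.7812 = 0.8855, so P(A) = 0.8855/(1+0.8855) ≈ 0.47.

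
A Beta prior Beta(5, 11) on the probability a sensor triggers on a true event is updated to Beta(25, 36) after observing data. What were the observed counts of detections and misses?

Beta is conjugate to the binomial likelihood: posterior = Beta(a+s, b+f).
Match parameters: s=25−5=20, f=36−11=25.

20 detections and 25 misses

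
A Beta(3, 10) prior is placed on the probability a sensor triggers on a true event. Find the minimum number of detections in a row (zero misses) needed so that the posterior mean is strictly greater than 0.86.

k = 59

After k detections and 0 misses the posterior is Beta(3+k, 10), with mean (3+k)/(3+10+k).
Set (3+k)/(13+k) > 0.86 and solve: k > (0.86·13 − 3)/(1 − 0.86) = 58.429.
The smallest integer exceeding 58.429 is 59.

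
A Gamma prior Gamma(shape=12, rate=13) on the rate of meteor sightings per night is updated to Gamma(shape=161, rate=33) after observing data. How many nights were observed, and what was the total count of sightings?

A Gamma(α, β) prior (rate parametrization) on a Poisson rate with n observations summing to S gives posterior Gamma(α+S, β+n).
Matching: Σxᵢ = 161 − 12 = 149 and n = 33 − 13 = 20.

n = 20 nights with total 149 sightings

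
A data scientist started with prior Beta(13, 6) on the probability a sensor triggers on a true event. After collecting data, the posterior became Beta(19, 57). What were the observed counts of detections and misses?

6 detections and 51 misses

A Beta(α, β) prior with s successes and f failures in binomial data gives a Beta(α+s, β+f) posterior.
So s = 19 − 13 = 6 and f = 57 − 6 = 51.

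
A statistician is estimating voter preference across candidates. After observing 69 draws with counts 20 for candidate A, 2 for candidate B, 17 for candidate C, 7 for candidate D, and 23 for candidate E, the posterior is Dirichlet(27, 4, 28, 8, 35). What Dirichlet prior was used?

Dirichlet(7, 2, 11, 1, 12)

For a Dirichlet(α) prior with multinomial counts c, the posterior is Dirichlet(α + c) componentwise.
Subtract each count from the matching posterior parameter: 27−20=7, 4−2=2, 28−17=11, 8−7=1, 35−23=12.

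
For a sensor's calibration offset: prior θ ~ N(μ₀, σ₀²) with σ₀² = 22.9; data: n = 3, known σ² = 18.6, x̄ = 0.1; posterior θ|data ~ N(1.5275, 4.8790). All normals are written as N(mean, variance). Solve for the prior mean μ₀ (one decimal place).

With known observation variance, the Normal–Normal posterior has precision τ_n = τ₀ + n/σ² and mean μ_n = (τ₀μ₀ + (n/σ²)x̄)/τ_n.
Here τ₀ = 1/22.9 = 0.043668 and τ_data = 3/18.6 = 0.161290, so τ_n = 0.204958.
Rearranging for μ₀: μ₀ = (μ_n·τ_n − τ_data·x̄)/τ₀ = (1.5275·0.204958 − 0.161290·0.1) / 0.043668 = 0.296944/0.043668 ≈ 6.8.

μ₀ = 6.8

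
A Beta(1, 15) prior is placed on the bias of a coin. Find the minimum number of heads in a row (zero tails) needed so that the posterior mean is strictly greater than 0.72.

After k heads and 0 tails the posterior is Beta(1+k, 15), with mean (1+k)/(1+15+k).
Set (1+k)/(16+k) > 0.72 and solve: k > (0.72·16 − 1)/(1 − 0.72) = 37.571.
The smallest integer exceeding 37.571 is 38.

k = 38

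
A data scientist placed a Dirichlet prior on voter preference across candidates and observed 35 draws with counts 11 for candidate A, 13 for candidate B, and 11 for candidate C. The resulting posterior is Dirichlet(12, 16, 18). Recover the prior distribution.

For a Dirichlet(α) prior with multinomial counts c, the posterior is Dirichlet(α + c) componentwise.
Subtract each count from the matching posterior parameter: 12−11=1, 16−13=3, 18−11=7.

Dirichlet(1, 3, 7)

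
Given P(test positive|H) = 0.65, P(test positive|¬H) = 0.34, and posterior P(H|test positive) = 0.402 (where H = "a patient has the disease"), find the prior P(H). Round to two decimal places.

P(H) = 0.26

Bayes' rule in odds form gives O(H|E) = O(H)·[P(E|H)/P(E|¬H)], hence O(H) = O(H|E)/LR.
Posterior odds = 0.402/(1−0.402) = 0.6722. LR = 0.65/0.34 = 1.9118.
Prior odds = 0.6722/1.9118 = 0.3516, so P(H) = 0.3516/(1+0.3516) ≈ 0.26.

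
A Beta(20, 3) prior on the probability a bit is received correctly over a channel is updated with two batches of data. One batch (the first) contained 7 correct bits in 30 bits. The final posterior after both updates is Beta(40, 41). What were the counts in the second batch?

Sequential conjugate updates are equivalent to a single update on the pooled data, so total successes = posterior α − prior α and total failures = posterior β − prior β.
Total across both batches: 40−20=20 correct bits, 41−3=38 errors.
Subtract the first batch: 20−7=13 correct bits and 38−23=15 errors.

13 correct bits and 15 errors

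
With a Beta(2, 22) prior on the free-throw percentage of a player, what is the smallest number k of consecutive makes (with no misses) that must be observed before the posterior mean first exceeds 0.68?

k = 45

After k makes and 0 misses the posterior is Beta(2+k, 22), with mean (2+k)/(2+22+k).
Set (2+k)/(24+k) > 0.68 and solve: k > (0.68·24 − 2)/(1 − 0.68) = 44.750.
The smallest integer exceeding 44.750 is 45, and checking k=45: (47)/(69) = 0.6812 > 0.68.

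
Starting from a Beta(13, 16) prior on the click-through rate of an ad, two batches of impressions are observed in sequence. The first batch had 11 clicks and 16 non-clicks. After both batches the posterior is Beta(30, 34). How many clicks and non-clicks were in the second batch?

Sequential conjugate updates are equivalent to a single update on the pooled data, so total successes = posterior α − prior α and total failures = posterior β − prior β.
Total across both batches: 30−13=17 clicks, 34−16=18 non-clicks.
Subtract the first batch: 17−11=6 clicks and 18−16=2 non-clicks.

6 clicks and 2 non-clicks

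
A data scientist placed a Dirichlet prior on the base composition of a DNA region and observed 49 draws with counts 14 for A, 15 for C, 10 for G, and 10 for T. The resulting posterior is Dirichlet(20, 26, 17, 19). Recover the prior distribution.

For a Dirichlet(α) prior with multinomial counts c, the posterior is Dirichlet(α + c) componentwise.
Subtract each count from the matching posterior parameter: 20−14=6, 26−15=11, 17−10=7, 19−10=9.

Dirichlet(6, 11, 7, 9)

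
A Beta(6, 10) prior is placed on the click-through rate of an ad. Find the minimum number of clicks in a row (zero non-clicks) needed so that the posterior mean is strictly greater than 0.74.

k = 23

After k clicks and 0 non-clicks the posterior is Beta(6+k, 10), with mean (6+k)/(6+10+k).
Set (6+k)/(16+k) > 0.74 and solve: k > (0.74·16 − 6)/(1 − 0.74) = 22.462.
The smallest integer exceeding 22.462 is 23.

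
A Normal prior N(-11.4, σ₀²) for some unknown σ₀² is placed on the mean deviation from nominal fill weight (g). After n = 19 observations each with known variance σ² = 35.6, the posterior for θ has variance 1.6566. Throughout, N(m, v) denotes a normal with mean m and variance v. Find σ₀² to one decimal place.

Posterior precision equals prior precision plus data precision: 1/σ_n² = 1/σ₀² + n/σ².
So 1/σ₀² = 1/1.6566 − 19/35.6 = 0.603646 − 0.533708 = 0.069938.
Hence σ₀² = 1/0.069938 ≈ 14.3.

σ₀² = 14.3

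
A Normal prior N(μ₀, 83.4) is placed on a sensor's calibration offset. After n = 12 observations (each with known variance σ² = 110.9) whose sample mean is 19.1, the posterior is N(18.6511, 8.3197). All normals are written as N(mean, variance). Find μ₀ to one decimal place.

μ₀ = 14.6

With known observation variance, the Normal–Normal posterior has precision τ_n = τ₀ + n/σ² and mean μ_n = (τ₀μ₀ + (n/σ²)x̄)/τ_n.
Here τ₀ = 1/83.4 = 0.011990 and τ_data = 12/110.9 = 0.108206, so τ_n = 0.120196.
Rearranging for μ₀: μ₀ = (μ_n·τ_n − τ_data·x̄)/τ₀ = (18.6511·0.120196 − 0.108206·19.1) / 0.011990 = 0.175053/0.011990 ≈ 14.6.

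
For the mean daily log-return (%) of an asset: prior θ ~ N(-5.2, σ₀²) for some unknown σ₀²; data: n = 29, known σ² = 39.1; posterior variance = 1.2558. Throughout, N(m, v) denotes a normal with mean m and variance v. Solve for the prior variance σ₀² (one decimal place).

Posterior precision equals prior precision plus data precision: 1/σ_n² = 1/σ₀² + n/σ².
So 1/σ₀² = 1/1.2558 − 29/39.1 = 0.796305 − 0.741688 = 0.054617.
Hence σ₀² = 1/0.054617 ≈ 18.3.

σ₀² = 18.3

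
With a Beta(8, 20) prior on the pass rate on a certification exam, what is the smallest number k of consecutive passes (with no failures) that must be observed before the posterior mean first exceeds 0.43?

After k passes and 0 failures the posterior is Beta(8+k, 20), with mean (8+k)/(8+20+k).
Set (8+k)/(28+k) > 0.43 and solve: k > (0.43·28 − 8)/(1 − 0.43) = 7.088.
The smallest integer exceeding 7.088 is 8, and checking k=8: (16)/(36) = 0.4444 > 0.43.

k = 8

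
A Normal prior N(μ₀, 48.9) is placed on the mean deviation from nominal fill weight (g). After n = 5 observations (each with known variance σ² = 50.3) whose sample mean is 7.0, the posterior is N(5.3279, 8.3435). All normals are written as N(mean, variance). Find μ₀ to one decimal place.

μ₀ = -2.8

With known observation variance, the Normal–Normal posterior has precision τ_n = τ₀ + n/σ² and mean μ_n = (τ₀μ₀ + (n/σ²)x̄)/τ_n.
Here τ₀ = 1/48.9 = 0.020450 and τ_data = 5/50.3 = 0.099404, so τ_n = 0.119854.
Rearranging for μ₀: μ₀ = (μ_n·τ_n − τ_data·x̄)/τ₀ = (5.3279·0.119854 − 0.099404·7.0) / 0.020450 = -0.057258/0.020450 ≈ -2.8.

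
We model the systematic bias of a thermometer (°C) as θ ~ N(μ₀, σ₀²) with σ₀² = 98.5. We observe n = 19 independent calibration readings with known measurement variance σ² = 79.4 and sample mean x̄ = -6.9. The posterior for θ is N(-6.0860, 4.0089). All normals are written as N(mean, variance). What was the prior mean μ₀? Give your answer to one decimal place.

μ₀ = 13.1

The posterior mean is a precision-weighted average: μ_n = (τ₀μ₀ + τ_data·x̄)/(τ₀+τ_data), with τ₀=1/σ₀² and τ_data=n/σ².
Here τ₀ = 1/98.5 = 0.010152 and τ_data = 19/79.4 = 0.239295, so τ_n = 0.249447.
Rearranging for μ₀: μ₀ = (μ_n·τ_n − τ_data·x̄)/τ₀ = (-6.0860·0.249447 − 0.239295·-6.9) / 0.010152 = 0.133001/0.010152 ≈ 13.1.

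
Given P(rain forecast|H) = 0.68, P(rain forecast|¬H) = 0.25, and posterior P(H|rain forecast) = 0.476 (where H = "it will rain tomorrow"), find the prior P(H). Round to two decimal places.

Bayes' rule in odds form gives O(H|E) = O(H)·[P(E|H)/P(E|¬H)], hence O(H) = O(H|E)/LR.
Posterior odds = 0.476/(1−0.476) = 0.9084. LR = 0.68/0.25 = 2.7200.
Prior odds = 0.9084/2.7200 = 0.3340, so P(H) = 0.3340/(1+0.3340) ≈ 0.25.

P(H) = 0.25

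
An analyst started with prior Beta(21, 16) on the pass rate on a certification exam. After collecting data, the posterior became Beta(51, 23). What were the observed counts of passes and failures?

A Beta(a, b) prior with s successes and f failures in binomial data gives a Beta(a+s, b+f) posterior.
So s = 51 − 21 = 30 and f = 23 − 16 = 7.

30 passes and 7 failures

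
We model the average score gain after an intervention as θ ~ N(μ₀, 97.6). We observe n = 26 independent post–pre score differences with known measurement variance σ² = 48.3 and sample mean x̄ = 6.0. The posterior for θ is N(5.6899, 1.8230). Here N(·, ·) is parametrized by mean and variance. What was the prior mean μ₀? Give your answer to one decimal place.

With known observation variance, the Normal–Normal posterior has precision τ_n = τ₀ + n/σ² and mean μ_n = (τ₀μ₀ + (n/σ²)x̄)/τ_n.
Here τ₀ = 1/97.6 = 0.010246 and τ_data = 26/48.3 = 0.538302, so τ_n = 0.548548.
Rearranging for μ₀: μ₀ = (μ_n·τ_n − τ_data·x̄)/τ₀ = (5.6899·0.548548 − 0.538302·6.0) / 0.010246 = -0.108629/0.010246 ≈ -10.6.

μ₀ = -10.6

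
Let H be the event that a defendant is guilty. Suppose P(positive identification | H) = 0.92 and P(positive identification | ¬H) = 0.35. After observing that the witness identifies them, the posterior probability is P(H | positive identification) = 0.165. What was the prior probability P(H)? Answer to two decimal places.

P(H) = 0.07

Bayes' rule in odds form gives O(H|E) = O(H)·[P(E|H)/P(E|¬H)], hence O(H) = O(H|E)/LR.
Posterior odds = 0.165/(1−0.165) = 0.1976. LR = 0.92/0.35 = 2.6286.
Prior odds = 0.1976/2.6286 = 0.0752, so P(H) = 0.0752/(1+0.0752) ≈ 0.07.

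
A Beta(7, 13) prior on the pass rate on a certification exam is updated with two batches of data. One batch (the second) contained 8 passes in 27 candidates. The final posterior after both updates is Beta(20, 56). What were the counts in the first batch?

5 passes and 24 failures

Because Beta–binomial updating is additive in the counts, the combined data contributed (α_post−α_prior, β_post−β_prior) successes and failures.
Total across both batches: 20−7=13 passes, 56−13=43 failures.
Subtract the second batch: 13−8=5 passes and 43−19=24 failures.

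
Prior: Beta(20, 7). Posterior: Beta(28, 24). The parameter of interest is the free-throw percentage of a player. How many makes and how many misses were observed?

Under Beta–binomial conjugacy the posterior parameters are (a+s, b+f).
So s = 28 − 20 = 8 and f = 24 − 7 = 17.

8 makes and 17 misses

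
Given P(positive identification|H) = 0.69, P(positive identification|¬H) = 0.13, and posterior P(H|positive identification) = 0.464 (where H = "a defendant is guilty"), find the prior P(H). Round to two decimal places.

In odds form, posterior odds = prior odds × likelihood ratio, so prior odds = posterior odds ÷ LR.
Posterior odds = 0.464/(1−0.464) = 0.8657. LR = 0.69/0.13 = 5.3077.
Prior odds = 0.8657/5.3077 = 0.1631, so P(H) = 0.1631/(1+0.1631) ≈ 0.14.

P(H) = 0.14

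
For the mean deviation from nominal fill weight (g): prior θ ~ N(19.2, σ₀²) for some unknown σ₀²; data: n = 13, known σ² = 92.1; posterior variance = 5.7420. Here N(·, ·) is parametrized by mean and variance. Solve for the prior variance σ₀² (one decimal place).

For the Normal–Normal model with known σ², precisions add: τ_n = τ₀ + n/σ².
So 1/σ₀² = 1/5.7420 − 13/92.1 = 0.174155 − 0.141151 = 0.033004.
Hence σ₀² = 1/0.033004 ≈ 30.3.

σ₀² = 30.3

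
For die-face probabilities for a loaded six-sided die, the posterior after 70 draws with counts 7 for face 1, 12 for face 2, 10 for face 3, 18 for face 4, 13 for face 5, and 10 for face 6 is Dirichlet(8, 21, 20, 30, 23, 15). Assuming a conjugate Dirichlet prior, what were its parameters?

For a Dirichlet(α) prior with multinomial counts c, the posterior is Dirichlet(α + c) componentwise.
Subtract each count from the matching posterior parameter: 8−7=1, 21−12=9, 20−10=10, 30−18=12, 23−13=10, 15−10=5.

Dirichlet(1, 9, 10, 12, 10, 5)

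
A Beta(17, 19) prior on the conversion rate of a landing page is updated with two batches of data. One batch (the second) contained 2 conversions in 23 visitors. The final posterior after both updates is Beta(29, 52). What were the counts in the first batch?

10 conversions and 12 bounces

Sequential conjugate updates are equivalent to a single update on the pooled data, so total successes = posterior α − prior α and total failures = posterior β − prior β.
Total across both batches: 29−17=12 conversions, 52−19=33 bounces.
Subtract the second batch: 12−2=10 conversions and 33−21=12 bounces.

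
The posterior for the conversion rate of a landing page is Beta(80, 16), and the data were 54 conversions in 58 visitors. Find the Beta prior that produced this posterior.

Beta is conjugate to the binomial likelihood: posterior = Beta(a+s, b+f).
Subtract the data counts: 80−54=26, 16−4=12.

Beta(26, 12)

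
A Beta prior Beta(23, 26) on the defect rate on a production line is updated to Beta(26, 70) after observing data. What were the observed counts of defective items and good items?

Beta is conjugate to the binomial likelihood: posterior = Beta(a+s, b+f).
Match parameters: s=26−23=3, f=70−26=44.

3 defective items and 44 good items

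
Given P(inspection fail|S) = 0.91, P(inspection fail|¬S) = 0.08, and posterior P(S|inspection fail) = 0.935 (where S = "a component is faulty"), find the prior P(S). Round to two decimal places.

P(S) = 0.56

In odds form, posterior odds = prior odds × likelihood ratio, so prior odds = posterior odds ÷ LR.
Posterior odds = 0.935/(1−0.935) = 14.3846. LR = 0.91/0.08 = 11.3750.
Prior odds = 14.3846/11.3750 = 1.2646, so P(S) = 1.2646/(1+1.2646) ≈ 0.56.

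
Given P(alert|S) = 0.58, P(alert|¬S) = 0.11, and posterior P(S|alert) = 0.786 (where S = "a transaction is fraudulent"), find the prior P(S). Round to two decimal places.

In odds form, posterior odds = prior odds × likelihood ratio, so prior odds = posterior odds ÷ LR.
Posterior odds = 0.786/(1−0.786) = 3.6729. LR = 0.58/0.11 = 5.2727.
Prior odds = 3.6729/5.2727 = 0.6966, so P(S) = 0.6966/(1+0.6966) ≈ 0.41.

P(S) = 0.41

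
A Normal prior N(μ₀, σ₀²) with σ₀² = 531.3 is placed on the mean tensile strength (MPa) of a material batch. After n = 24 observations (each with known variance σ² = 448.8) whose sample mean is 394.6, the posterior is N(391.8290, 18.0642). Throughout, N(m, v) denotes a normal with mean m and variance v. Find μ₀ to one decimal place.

μ₀ = 313.1

With known observation variance, the Normal–Normal posterior has precision τ_n = τ₀ + n/σ² and mean μ_n = (τ₀μ₀ + (n/σ²)x̄)/τ_n.
Here τ₀ = 1/531.3 = 0.001882 and τ_data = 24/448.8 = 0.053476, so τ_n = 0.055358.
Rearranging for μ₀: μ₀ = (μ_n·τ_n − τ_data·x̄)/τ₀ = (391.8290·0.055358 − 0.053476·394.6) / 0.001882 = 0.589240/0.001882 ≈ 313.1.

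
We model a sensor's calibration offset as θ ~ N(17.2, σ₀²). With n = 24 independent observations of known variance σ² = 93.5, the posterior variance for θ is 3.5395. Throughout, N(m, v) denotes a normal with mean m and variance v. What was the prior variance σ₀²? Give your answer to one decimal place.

σ₀² = 38.7

Posterior precision equals prior precision plus data precision: 1/σ_n² = 1/σ₀² + n/σ².
So 1/σ₀² = 1/3.5395 − 24/93.5 = 0.282526 − 0.256684 = 0.025842.
Hence σ₀² = 1/0.025842 ≈ 38.7.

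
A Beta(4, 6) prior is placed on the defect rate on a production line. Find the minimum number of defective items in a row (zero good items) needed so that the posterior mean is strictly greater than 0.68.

After k defective items and 0 good items the posterior is Beta(4+k, 6), with mean (4+k)/(4+6+k).
Set (4+k)/(10+k) > 0.68 and solve: k > (0.68·10 − 4)/(1 − 0.68) = 8.750.
The smallest integer exceeding 8.750 is 9.

k = 9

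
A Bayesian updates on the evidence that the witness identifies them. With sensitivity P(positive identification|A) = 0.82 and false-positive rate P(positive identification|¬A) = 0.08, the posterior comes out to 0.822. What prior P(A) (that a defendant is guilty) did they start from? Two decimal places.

P(A) = 0.31

In odds form, posterior odds = prior odds × likelihood ratio, so prior odds = posterior odds ÷ LR.
Posterior odds = 0.822/(1−0.822) = 4.6180. LR = 0.82/0.08 = 10.2500.
Prior odds = 4.6180/10.2500 = 0.4505, so P(A) = 0.4505/(1+0.4505) ≈ 0.31.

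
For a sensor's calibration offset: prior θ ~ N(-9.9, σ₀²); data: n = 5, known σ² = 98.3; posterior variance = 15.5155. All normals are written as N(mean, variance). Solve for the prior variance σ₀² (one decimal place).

Posterior precision equals prior precision plus data precision: 1/σ_n² = 1/σ₀² + n/σ².
So 1/σ₀² = 1/15.5155 − 5/98.3 = 0.064452 − 0.050865 = 0.013587.
Hence σ₀² = 1/0.013587 ≈ 73.6.

σ₀² = 73.6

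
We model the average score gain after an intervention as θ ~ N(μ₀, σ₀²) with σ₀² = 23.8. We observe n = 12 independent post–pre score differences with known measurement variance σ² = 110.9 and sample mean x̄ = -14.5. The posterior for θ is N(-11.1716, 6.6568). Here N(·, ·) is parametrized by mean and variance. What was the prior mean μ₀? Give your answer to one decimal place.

μ₀ = -2.6

With known observation variance, the Normal–Normal posterior has precision τ_n = τ₀ + n/σ² and mean μ_n = (τ₀μ₀ + (n/σ²)x̄)/τ_n.
Here τ₀ = 1/23.8 = 0.042017 and τ_data = 12/110.9 = 0.108206, so τ_n = 0.150223.
Rearranging for μ₀: μ₀ = (μ_n·τ_n − τ_data·x̄)/τ₀ = (-11.1716·0.150223 − 0.108206·-14.5) / 0.042017 = -0.109244/0.042017 ≈ -2.6.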